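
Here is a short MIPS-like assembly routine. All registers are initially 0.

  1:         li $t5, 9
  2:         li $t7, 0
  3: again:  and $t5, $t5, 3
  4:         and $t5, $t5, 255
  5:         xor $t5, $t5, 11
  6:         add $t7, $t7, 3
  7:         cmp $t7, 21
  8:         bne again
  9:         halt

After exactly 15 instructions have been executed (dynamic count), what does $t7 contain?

$t5=9
$t7=0
$t5=9&3=1
$t5=1&255=1
$t5=1^11=10
$t7=0+3=3
cmp $t7, 21  (cmp 3,21)
bne again: taken
$t5=10&3=2
$t5=2&255=2
$t5=2^11=9
$t7=3+3=6
cmp $t7, 21  (cmp 6,21)
bne again: taken
$t5=9&3=1
After step 15: $t7 = 6.

6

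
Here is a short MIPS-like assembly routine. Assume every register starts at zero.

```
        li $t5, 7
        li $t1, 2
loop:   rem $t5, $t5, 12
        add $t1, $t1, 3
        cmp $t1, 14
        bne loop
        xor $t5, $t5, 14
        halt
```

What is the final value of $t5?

after li $t5, 7: $t5=7
after li $t1, 2: $t1=2
after rem $t5, $t5, 12: $t5=7%12=7
after add $t1, $t1, 3: $t1=2+3=5
cmp $t1, 14  (cmp 5,14)
bne loop: taken
after rem $t5, $t5, 12: $t5=7%12=7
after add $t1, $t1, 3: $t1=5+3=8
cmp $t1, 14  (cmp 8,14)
bne loop: taken
after rem $t5, $t5, 12: $t5=7%12=7
after add $t1, $t1, 3: $t1=8+3=11
cmp $t1, 14  (cmp 11,14)
bne loop: taken
after rem $t5, $t5, 12: $t5=7%12=7
after add $t1, $t1, 3: $t1=11+3=14
cmp $t1, 14  (cmp 14,14)
bne loop: not taken
after xor $t5, $t5, 14: $t5=7^14=9
halt.

9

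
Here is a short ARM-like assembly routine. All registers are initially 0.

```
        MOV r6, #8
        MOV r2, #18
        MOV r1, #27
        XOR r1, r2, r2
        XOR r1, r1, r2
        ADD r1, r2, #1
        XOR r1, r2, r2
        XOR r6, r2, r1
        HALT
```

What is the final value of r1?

r6=8
r2=18
r1=27
r1=18^18=0
r1=0^18=18
r1=18+1=19
r1=18^18=0
r6=18^0=18
halt.

0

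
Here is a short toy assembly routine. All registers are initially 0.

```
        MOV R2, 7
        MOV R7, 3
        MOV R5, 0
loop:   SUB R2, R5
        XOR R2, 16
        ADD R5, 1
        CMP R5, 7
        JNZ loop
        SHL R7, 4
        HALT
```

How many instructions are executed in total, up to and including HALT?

R2=7
R7=3
R5=0
R2=7-0=7
R2=7^16=23
R5=0+1=1
CMP R5, 7  (cmp 1,7)
JNZ loop: taken
R2=23-1=22
R2=22^16=6
R5=1+1=2
CMP R5, 7  (cmp 2,7)
JNZ loop: taken
R2=6-2=4
R2=4^16=20
R5=2+1=3
CMP R5, 7  (cmp 3,7)
JNZ loop: taken
R2=20-3=17
R2=17^16=1
R5=3+1=4
CMP R5, 7  (cmp 4,7)
JNZ loop: taken
R2=1-4=-3
R2=(-3)^16=-19
R5=4+1=5
CMP R5, 7  (cmp 5,7)
JNZ loop: taken
R2=(-19)-5=-24
R2=(-24)^16=-8
R5=5+1=6
CMP R5, 7  (cmp 6,7)
JNZ loop: taken
R2=(-8)-6=-14
R2=(-14)^16=-30
R5=6+1=7
CMP R5, 7  (cmp 7,7)
JNZ loop: not taken
R7=3<<4=48
halt.
Total executed instructions: 40.

40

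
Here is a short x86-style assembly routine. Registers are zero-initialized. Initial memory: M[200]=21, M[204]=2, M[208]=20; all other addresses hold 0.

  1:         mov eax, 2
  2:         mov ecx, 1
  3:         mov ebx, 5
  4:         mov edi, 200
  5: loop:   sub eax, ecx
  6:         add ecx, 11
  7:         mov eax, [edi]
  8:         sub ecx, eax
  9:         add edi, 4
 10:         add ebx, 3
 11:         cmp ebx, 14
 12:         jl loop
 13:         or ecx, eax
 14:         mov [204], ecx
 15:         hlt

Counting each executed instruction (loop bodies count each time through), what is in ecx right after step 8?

mov eax, 2 → eax=2
mov ecx, 1 → ecx=1
mov ebx, 5 → ebx=5
mov edi, 200 → edi=200
sub eax, ecx → eax=2-1=1
add ecx, 11 → ecx=1+11=12
mov eax, [edi] → eax=M[200]=21
sub ecx, eax → ecx=12-21=-9
After step 8: ecx = -9.

-9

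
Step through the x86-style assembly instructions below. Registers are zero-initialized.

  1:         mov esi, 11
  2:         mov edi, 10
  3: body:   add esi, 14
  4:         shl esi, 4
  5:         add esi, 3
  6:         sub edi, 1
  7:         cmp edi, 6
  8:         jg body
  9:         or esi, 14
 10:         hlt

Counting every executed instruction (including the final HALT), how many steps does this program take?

mov esi, 11 → esi=11
mov edi, 10 → edi=10
add esi, 14 → esi=11+14=25
shl esi, 4 → esi=25<<4=400
add esi, 3 → esi=400+3=403
sub edi, 1 → edi=10-1=9
cmp edi, 6  (cmp 9,6)
jg body: taken
add esi, 14 → esi=403+14=417
shl esi, 4 → esi=417<<4=6672
add esi, 3 → esi=6672+3=6675
sub edi, 1 → edi=9-1=8
cmp edi, 6  (cmp 8,6)
jg body: taken
add esi, 14 → esi=6675+14=6689
shl esi, 4 → esi=6689<<4=107024
add esi, 3 → esi=107024+3=107027
sub edi, 1 → edi=8-1=7
cmp edi, 6  (cmp 7,6)
jg body: taken
add esi, 14 → esi=107027+14=107041
shl esi, 4 → esi=107041<<4=1712656
add esi, 3 → esi=1712656+3=1712659
sub edi, 1 → edi=7-1=6
cmp edi, 6  (cmp 6,6)
jg body: not taken
or esi, 14 → esi=1712659|14=1712671
halt.
Total executed instructions: 28.

28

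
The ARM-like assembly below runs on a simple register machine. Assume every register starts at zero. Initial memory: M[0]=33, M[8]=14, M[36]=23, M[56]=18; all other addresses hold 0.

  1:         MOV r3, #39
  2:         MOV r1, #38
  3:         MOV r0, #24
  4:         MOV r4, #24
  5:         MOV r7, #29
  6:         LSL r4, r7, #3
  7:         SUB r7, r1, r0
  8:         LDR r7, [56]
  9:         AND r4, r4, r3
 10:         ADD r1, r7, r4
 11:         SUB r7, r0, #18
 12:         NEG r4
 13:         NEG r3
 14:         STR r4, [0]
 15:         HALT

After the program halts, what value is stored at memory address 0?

after MOV r3, #39: r3=39
after MOV r1, #38: r1=38
after MOV r0, #24: r0=24
after MOV r4, #24: r4=24
after MOV r7, #29: r7=29
after LSL r4, r7, #3: r4=29<<3=232
after SUB r7, r1, r0: r7=38-24=14
after LDR r7, [56]: r7=M[56]=18
after AND r4, r4, r3: r4=232&39=32
after ADD r1, r7, r4: r1=18+32=50
after SUB r7, r0, #18: r7=24-18=6
after NEG r4: r4=-(32)=-32
after NEG r3: r3=-(39)=-39
STR r4, [0] → M[0]=-32
halt.

-32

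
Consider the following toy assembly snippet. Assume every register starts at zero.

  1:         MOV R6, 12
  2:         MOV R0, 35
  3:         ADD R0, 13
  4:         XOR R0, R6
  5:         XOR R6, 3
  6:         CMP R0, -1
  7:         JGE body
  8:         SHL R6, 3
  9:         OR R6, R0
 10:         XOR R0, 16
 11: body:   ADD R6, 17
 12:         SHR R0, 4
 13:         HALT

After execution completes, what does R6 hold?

R6=12
R0=35
R0=35+13=48
R0=48^12=60
R6=12^3=15
CMP R0, -1  (cmp 60,-1)
JGE body: taken
R6=15+17=32
R0=60>>4=3
halt.

32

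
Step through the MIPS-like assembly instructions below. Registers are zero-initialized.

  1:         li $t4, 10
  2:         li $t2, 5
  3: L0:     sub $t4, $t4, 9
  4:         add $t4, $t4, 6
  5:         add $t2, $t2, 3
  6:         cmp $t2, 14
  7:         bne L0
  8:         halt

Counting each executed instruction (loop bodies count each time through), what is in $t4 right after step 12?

4

li $t4, 10 → $t4=10
li $t2, 5 → $t2=5
sub $t4, $t4, 9 → $t4=10-9=1
add $t4, $t4, 6 → $t4=1+6=7
add $t2, $t2, 3 → $t2=5+3=8
cmp $t2, 14  (cmp 8,14)
bne L0: taken
sub $t4, $t4, 9 → $t4=7-9=-2
add $t4, $t4, 6 → $t4=(-2)+6=4
add $t2, $t2, 3 → $t2=8+3=11
cmp $t2, 14  (cmp 11,14)
bne L0: taken
After step 12: $t4 = 4.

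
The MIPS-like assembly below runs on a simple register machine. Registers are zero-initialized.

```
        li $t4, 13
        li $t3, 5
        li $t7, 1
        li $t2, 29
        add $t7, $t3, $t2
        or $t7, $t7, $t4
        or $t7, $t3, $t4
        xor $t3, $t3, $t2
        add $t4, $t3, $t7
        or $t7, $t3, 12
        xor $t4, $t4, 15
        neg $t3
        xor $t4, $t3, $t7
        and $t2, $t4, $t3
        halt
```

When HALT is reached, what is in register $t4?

-12

$t4=13
$t3=5
$t7=1
$t2=29
$t7=5+29=34
$t7=34|13=47
$t7=5|13=13
$t3=5^29=24
$t4=24+13=37
$t7=24|12=28
$t4=37^15=42
$t3=-(24)=-24
$t4=(-24)^28=-12
$t2=(-12)&(-24)=-32
halt.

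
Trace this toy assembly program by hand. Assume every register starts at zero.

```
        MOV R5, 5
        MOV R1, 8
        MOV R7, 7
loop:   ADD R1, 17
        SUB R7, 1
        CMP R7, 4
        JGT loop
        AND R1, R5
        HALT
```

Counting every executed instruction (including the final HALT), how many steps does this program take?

17

R5=5
R1=8
R7=7
R1=8+17=25
R7=7-1=6
CMP R7, 4  (cmp 6,4)
JGT loop: taken
R1=25+17=42
R7=6-1=5
CMP R7, 4  (cmp 5,4)
JGT loop: taken
R1=42+17=59
R7=5-1=4
CMP R7, 4  (cmp 4,4)
JGT loop: not taken
R1=59&5=1
halt.
Total executed instructions: 17.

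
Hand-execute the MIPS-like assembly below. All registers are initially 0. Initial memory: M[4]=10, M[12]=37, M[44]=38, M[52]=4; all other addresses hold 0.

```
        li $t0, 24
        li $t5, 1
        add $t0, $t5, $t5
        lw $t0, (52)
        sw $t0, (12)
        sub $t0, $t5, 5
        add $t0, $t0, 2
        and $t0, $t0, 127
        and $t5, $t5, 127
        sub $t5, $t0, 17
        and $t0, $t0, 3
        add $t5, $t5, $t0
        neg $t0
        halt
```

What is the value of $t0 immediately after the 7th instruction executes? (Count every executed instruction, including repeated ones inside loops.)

$t0=24
$t5=1
$t0=1+1=2
$t0=M[52]=4
sw $t0, (12) → M[12]=4
$t0=1-5=-4
$t0=(-4)+2=-2
After step 7: $t0 = -2.

-2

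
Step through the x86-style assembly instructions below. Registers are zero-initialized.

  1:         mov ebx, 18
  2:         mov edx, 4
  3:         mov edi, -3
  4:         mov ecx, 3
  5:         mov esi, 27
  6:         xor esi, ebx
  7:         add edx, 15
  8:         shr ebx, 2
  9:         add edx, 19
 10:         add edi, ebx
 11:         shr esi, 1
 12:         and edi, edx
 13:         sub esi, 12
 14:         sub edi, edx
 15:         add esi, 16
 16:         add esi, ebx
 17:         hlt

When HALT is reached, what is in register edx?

mov ebx, 18 → ebx=18
mov edx, 4 → edx=4
mov edi, -3 → edi=-3
mov ecx, 3 → ecx=3
mov esi, 27 → esi=27
xor esi, ebx → esi=27^18=9
add edx, 15 → edx=4+15=19
shr ebx, 2 → ebx=18>>2=4
add edx, 19 → edx=19+19=38
add edi, ebx → edi=(-3)+4=1
shr esi, 1 → esi=9>>1=4
and edi, edx → edi=1&38=0
sub esi, 12 → esi=4-12=-8
sub edi, edx → edi=0-38=-38
add esi, 16 → esi=(-8)+16=8
add esi, ebx → esi=8+4=12
halt.

38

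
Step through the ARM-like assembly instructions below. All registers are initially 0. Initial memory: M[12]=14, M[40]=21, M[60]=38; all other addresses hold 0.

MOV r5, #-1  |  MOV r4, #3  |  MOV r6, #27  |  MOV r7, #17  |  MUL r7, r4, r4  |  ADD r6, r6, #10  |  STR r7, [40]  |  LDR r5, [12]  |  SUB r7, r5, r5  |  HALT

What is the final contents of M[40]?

MOV r5, #-1 → r5=-1
MOV r4, #3 → r4=3
MOV r6, #27 → r6=27
MOV r7, #17 → r7=17
MUL r7, r4, r4 → r7=3*3=9
ADD r6, r6, #10 → r6=27+10=37
STR r7, [40] → M[40]=9
LDR r5, [12] → r5=M[12]=14
SUB r7, r5, r5 → r7=14-14=0
halt.

9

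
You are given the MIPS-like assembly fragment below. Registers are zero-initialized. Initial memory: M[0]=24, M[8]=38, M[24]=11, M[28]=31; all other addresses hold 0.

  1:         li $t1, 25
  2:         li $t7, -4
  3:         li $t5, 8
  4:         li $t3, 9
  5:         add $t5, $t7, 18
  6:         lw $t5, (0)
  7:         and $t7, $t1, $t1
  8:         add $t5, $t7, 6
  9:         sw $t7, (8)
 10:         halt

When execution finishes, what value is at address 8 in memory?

25

after li $t1, 25: $t1=25
after li $t7, -4: $t7=-4
after li $t5, 8: $t5=8
after li $t3, 9: $t3=9
after add $t5, $t7, 18: $t5=(-4)+18=14
after lw $t5, (0): $t5=M[0]=24
after and $t7, $t1, $t1: $t7=25&25=25
after add $t5, $t7, 6: $t5=25+6=31
sw $t7, (8) → M[8]=25
halt.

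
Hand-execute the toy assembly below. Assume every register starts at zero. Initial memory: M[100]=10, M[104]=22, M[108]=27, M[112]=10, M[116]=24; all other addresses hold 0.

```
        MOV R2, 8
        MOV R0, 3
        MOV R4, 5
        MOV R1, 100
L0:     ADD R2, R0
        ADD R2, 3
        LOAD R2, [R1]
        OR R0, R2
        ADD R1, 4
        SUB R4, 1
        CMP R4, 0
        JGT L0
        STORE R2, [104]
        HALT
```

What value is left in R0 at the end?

R2=8
R0=3
R4=5
R1=100
R2=8+3=11
R2=11+3=14
R2=M[100]=10
R0=3|10=11
R1=100+4=104
R4=5-1=4
CMP R4, 0  (cmp 4,0)
JGT L0: taken
R2=10+11=21
R2=21+3=24
R2=M[104]=22
R0=11|22=31
R1=104+4=108
R4=4-1=3
CMP R4, 0  (cmp 3,0)
JGT L0: taken
R2=22+31=53
R2=53+3=56
R2=M[108]=27
R0=31|27=31
R1=108+4=112
R4=3-1=2
CMP R4, 0  (cmp 2,0)
JGT L0: taken
R2=27+31=58
R2=58+3=61
R2=M[112]=10
R0=31|10=31
R1=112+4=116
R4=2-1=1
CMP R4, 0  (cmp 1,0)
JGT L0: taken
R2=10+31=41
R2=41+3=44
R2=M[116]=24
R0=31|24=31
R1=116+4=120
R4=1-1=0
CMP R4, 0  (cmp 0,0)
JGT L0: not taken
STORE R2, [104] → M[104]=24
halt.

31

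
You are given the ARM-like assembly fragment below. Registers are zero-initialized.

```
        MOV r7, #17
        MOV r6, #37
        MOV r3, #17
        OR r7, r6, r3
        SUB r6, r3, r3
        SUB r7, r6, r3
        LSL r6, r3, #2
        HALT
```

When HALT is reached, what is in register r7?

after MOV r7, #17: r7=17
after MOV r6, #37: r6=37
after MOV r3, #17: r3=17
after OR r7, r6, r3: r7=37|17=53
after SUB r6, r3, r3: r6=17-17=0
after SUB r7, r6, r3: r7=0-17=-17
after LSL r6, r3, #2: r6=17<<2=68
halt.

-17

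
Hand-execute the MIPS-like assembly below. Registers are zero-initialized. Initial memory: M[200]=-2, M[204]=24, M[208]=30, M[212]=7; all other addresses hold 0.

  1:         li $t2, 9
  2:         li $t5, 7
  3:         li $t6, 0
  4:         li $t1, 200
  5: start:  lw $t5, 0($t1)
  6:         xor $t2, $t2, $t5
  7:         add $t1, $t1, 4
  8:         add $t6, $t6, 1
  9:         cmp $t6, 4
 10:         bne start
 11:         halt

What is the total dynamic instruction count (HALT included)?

29

after li $t2, 9: $t2=9
after li $t5, 7: $t5=7
after li $t6, 0: $t6=0
after li $t1, 200: $t1=200
after lw $t5, 0($t1): $t5=M[200]=-2
after xor $t2, $t2, $t5: $t2=9^(-2)=-9
after add $t1, $t1, 4: $t1=200+4=204
after add $t6, $t6, 1: $t6=0+1=1
cmp $t6, 4  (cmp 1,4)
bne start: taken
after lw $t5, 0($t1): $t5=M[204]=24
after xor $t2, $t2, $t5: $t2=(-9)^24=-17
after add $t1, $t1, 4: $t1=204+4=208
after add $t6, $t6, 1: $t6=1+1=2
cmp $t6, 4  (cmp 2,4)
bne start: taken
after lw $t5, 0($t1): $t5=M[208]=30
after xor $t2, $t2, $t5: $t2=(-17)^30=-15
after add $t1, $t1, 4: $t1=208+4=212
after add $t6, $t6, 1: $t6=2+1=3
cmp $t6, 4  (cmp 3,4)
bne start: taken
after lw $t5, 0($t1): $t5=M[212]=7
after xor $t2, $t2, $t5: $t2=(-15)^7=-10
after add $t1, $t1, 4: $t1=212+4=216
after add $t6, $t6, 1: $t6=3+1=4
cmp $t6, 4  (cmp 4,4)
bne start: not taken
halt.
Total executed instructions: 29.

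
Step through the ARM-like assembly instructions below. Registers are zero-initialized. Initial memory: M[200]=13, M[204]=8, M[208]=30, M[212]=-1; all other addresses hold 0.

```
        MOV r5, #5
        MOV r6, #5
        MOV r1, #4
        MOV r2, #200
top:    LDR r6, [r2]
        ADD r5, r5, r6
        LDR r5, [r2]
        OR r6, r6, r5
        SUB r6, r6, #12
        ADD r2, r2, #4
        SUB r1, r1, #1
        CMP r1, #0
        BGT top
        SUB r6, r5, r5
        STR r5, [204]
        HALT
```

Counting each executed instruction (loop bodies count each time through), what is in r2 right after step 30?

after MOV r5, #5: r5=5
after MOV r6, #5: r6=5
after MOV r1, #4: r1=4
after MOV r2, #200: r2=200
after LDR r6, [r2]: r6=M[200]=13
after ADD r5, r5, r6: r5=5+13=18
after LDR r5, [r2]: r5=M[200]=13
after OR r6, r6, r5: r6=13|13=13
after SUB r6, r6, #12: r6=13-12=1
after ADD r2, r2, #4: r2=200+4=204
after SUB r1, r1, #1: r1=4-1=3
CMP r1, #0  (cmp 3,0)
BGT top: taken
after LDR r6, [r2]: r6=M[204]=8
after ADD r5, r5, r6: r5=13+8=21
after LDR r5, [r2]: r5=M[204]=8
after OR r6, r6, r5: r6=8|8=8
after SUB r6, r6, #12: r6=8-12=-4
after ADD r2, r2, #4: r2=204+4=208
after SUB r1, r1, #1: r1=3-1=2
CMP r1, #0  (cmp 2,0)
BGT top: taken
after LDR r6, [r2]: r6=M[208]=30
after ADD r5, r5, r6: r5=8+30=38
after LDR r5, [r2]: r5=M[208]=30
after OR r6, r6, r5: r6=30|30=30
after SUB r6, r6, #12: r6=30-12=18
after ADD r2, r2, #4: r2=208+4=212
after SUB r1, r1, #1: r1=2-1=1
CMP r1, #0  (cmp 1,0)
After step 30: r2 = 212.

212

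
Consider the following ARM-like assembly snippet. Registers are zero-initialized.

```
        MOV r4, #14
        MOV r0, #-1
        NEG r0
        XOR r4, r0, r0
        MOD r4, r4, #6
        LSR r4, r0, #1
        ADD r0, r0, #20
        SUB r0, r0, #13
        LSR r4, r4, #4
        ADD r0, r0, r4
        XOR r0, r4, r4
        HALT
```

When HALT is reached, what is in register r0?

MOV r4, #14 → r4=14
MOV r0, #-1 → r0=-1
NEG r0 → r0=-(-1)=1
XOR r4, r0, r0 → r4=1^1=0
MOD r4, r4, #6 → r4=0%6=0
LSR r4, r0, #1 → r4=1>>1=0
ADD r0, r0, #20 → r0=1+20=21
SUB r0, r0, #13 → r0=21-13=8
LSR r4, r4, #4 → r4=0>>4=0
ADD r0, r0, r4 → r0=8+0=8
XOR r0, r4, r4 → r0=0^0=0
halt.

0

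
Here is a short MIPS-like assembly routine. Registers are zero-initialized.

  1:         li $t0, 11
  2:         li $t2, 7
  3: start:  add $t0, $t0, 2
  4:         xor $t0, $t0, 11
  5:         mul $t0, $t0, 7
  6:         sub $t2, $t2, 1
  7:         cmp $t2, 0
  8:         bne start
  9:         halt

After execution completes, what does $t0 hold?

after li $t0, 11: $t0=11
after li $t2, 7: $t2=7
after add $t0, $t0, 2: $t0=11+2=13
after xor $t0, $t0, 11: $t0=13^11=6
after mul $t0, $t0, 7: $t0=6*7=42
after sub $t2, $t2, 1: $t2=7-1=6
cmp $t2, 0  (cmp 6,0)
bne start: taken
after add $t0, $t0, 2: $t0=42+2=44
after xor $t0, $t0, 11: $t0=44^11=39
after mul $t0, $t0, 7: $t0=39*7=273
after sub $t2, $t2, 1: $t2=6-1=5
cmp $t2, 0  (cmp 5,0)
bne start: taken
after add $t0, $t0, 2: $t0=273+2=275
after xor $t0, $t0, 11: $t0=275^11=280
after mul $t0, $t0, 7: $t0=280*7=1960
after sub $t2, $t2, 1: $t2=5-1=4
cmp $t2, 0  (cmp 4,0)
bne start: taken
after add $t0, $t0, 2: $t0=1960+2=1962
after xor $t0, $t0, 11: $t0=1962^11=1953
after mul $t0, $t0, 7: $t0=1953*7=13671
after sub $t2, $t2, 1: $t2=4-1=3
cmp $t2, 0  (cmp 3,0)
bne start: taken
after add $t0, $t0, 2: $t0=13671+2=13673
after xor $t0, $t0, 11: $t0=13673^11=13666
after mul $t0, $t0, 7: $t0=13666*7=95662
after sub $t2, $t2, 1: $t2=3-1=2
cmp $t2, 0  (cmp 2,0)
bne start: taken
after add $t0, $t0, 2: $t0=95662+2=95664
after xor $t0, $t0, 11: $t0=95664^11=95675
after mul $t0, $t0, 7: $t0=95675*7=669725
after sub $t2, $t2, 1: $t2=2-1=1
cmp $t2, 0  (cmp 1,0)
bne start: taken
after add $t0, $t0, 2: $t0=669725+2=669727
after xor $t0, $t0, 11: $t0=669727^11=669716
after mul $t0, $t0, 7: $t0=669716*7=4688012
after sub $t2, $t2, 1: $t2=1-1=0
cmp $t2, 0  (cmp 0,0)
bne start: not taken
halt.

4688012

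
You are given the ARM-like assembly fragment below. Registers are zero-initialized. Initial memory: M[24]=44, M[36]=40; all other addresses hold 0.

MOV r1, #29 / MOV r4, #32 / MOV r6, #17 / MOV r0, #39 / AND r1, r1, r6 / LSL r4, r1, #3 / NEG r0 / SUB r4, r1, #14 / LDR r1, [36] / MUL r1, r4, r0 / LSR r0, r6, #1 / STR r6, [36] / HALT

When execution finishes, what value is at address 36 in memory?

17

after MOV r1, #29: r1=29
after MOV r4, #32: r4=32
after MOV r6, #17: r6=17
after MOV r0, #39: r0=39
after AND r1, r1, r6: r1=29&17=17
after LSL r4, r1, #3: r4=17<<3=136
after NEG r0: r0=-(39)=-39
after SUB r4, r1, #14: r4=17-14=3
after LDR r1, [36]: r1=M[36]=40
after MUL r1, r4, r0: r1=3*(-39)=-117
after LSR r0, r6, #1: r0=17>>1=8
STR r6, [36] → M[36]=17
halt.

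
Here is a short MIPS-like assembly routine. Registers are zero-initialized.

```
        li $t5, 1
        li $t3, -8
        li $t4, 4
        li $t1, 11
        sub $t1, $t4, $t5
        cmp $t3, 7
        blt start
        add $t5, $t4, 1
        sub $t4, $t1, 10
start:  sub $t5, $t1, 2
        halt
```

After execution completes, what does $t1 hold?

3

li $t5, 1 → $t5=1
li $t3, -8 → $t3=-8
li $t4, 4 → $t4=4
li $t1, 11 → $t1=11
sub $t1, $t4, $t5 → $t1=4-1=3
cmp $t3, 7  (cmp -8,7)
blt start: taken
sub $t5, $t1, 2 → $t5=3-2=1
halt.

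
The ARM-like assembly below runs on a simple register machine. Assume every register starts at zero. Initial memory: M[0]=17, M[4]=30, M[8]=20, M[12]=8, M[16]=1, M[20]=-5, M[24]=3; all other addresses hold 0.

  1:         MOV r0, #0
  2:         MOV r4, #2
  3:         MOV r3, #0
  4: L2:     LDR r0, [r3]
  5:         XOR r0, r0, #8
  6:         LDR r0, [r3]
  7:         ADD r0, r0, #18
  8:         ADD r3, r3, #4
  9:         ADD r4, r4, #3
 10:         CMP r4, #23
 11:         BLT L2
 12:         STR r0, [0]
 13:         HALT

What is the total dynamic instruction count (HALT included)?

after MOV r0, #0: r0=0
after MOV r4, #2: r4=2
after MOV r3, #0: r3=0
after LDR r0, [r3]: r0=M[0]=17
after XOR r0, r0, #8: r0=17^8=25
after LDR r0, [r3]: r0=M[0]=17
after ADD r0, r0, #18: r0=17+18=35
after ADD r3, r3, #4: r3=0+4=4
after ADD r4, r4, #3: r4=2+3=5
CMP r4, #23  (cmp 5,23)
BLT L2: taken
after LDR r0, [r3]: r0=M[4]=30
after XOR r0, r0, #8: r0=30^8=22
after LDR r0, [r3]: r0=M[4]=30
after ADD r0, r0, #18: r0=30+18=48
after ADD r3, r3, #4: r3=4+4=8
after ADD r4, r4, #3: r4=5+3=8
CMP r4, #23  (cmp 8,23)
BLT L2: taken
after LDR r0, [r3]: r0=M[8]=20
after XOR r0, r0, #8: r0=20^8=28
after LDR r0, [r3]: r0=M[8]=20
after ADD r0, r0, #18: r0=20+18=38
after ADD r3, r3, #4: r3=8+4=12
after ADD r4, r4, #3: r4=8+3=11
CMP r4, #23  (cmp 11,23)
BLT L2: taken
after LDR r0, [r3]: r0=M[12]=8
after XOR r0, r0, #8: r0=8^8=0
after LDR r0, [r3]: r0=M[12]=8
after ADD r0, r0, #18: r0=8+18=26
after ADD r3, r3, #4: r3=12+4=16
after ADD r4, r4, #3: r4=11+3=14
CMP r4, #23  (cmp 14,23)
BLT L2: taken
after LDR r0, [r3]: r0=M[16]=1
after XOR r0, r0, #8: r0=1^8=9
after LDR r0, [r3]: r0=M[16]=1
after ADD r0, r0, #18: r0=1+18=19
after ADD r3, r3, #4: r3=16+4=20
after ADD r4, r4, #3: r4=14+3=17
CMP r4, #23  (cmp 17,23)
BLT L2: taken
after LDR r0, [r3]: r0=M[20]=-5
after XOR r0, r0, #8: r0=(-5)^8=-13
after LDR r0, [r3]: r0=M[20]=-5
after ADD r0, r0, #18: r0=(-5)+18=13
after ADD r3, r3, #4: r3=20+4=24
after ADD r4, r4, #3: r4=17+3=20
CMP r4, #23  (cmp 20,23)
BLT L2: taken
after LDR r0, [r3]: r0=M[24]=3
after XOR r0, r0, #8: r0=3^8=11
after LDR r0, [r3]: r0=M[24]=3
after ADD r0, r0, #18: r0=3+18=21
after ADD r3, r3, #4: r3=24+4=28
after ADD r4, r4, #3: r4=20+3=23
CMP r4, #23  (cmp 23,23)
BLT L2: not taken
STR r0, [0] → M[0]=21
halt.
Total executed instructions: 61.

61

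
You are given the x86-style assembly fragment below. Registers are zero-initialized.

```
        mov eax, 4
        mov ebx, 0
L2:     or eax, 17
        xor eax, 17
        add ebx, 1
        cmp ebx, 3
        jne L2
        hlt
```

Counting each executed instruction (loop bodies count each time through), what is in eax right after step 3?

eax=4
ebx=0
eax=4|17=21
After step 3: eax = 21.

21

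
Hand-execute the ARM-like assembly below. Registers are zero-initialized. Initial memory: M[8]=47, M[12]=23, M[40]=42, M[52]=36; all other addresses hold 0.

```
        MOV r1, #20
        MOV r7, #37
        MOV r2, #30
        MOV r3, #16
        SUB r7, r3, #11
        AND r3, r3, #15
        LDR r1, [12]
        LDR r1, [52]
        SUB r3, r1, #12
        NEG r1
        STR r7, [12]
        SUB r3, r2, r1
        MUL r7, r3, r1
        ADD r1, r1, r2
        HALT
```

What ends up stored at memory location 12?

5

r1=20
r7=37
r2=30
r3=16
r7=16-11=5
r3=16&15=0
r1=M[12]=23
r1=M[52]=36
r3=36-12=24
r1=-(36)=-36
STR r7, [12] → M[12]=5
r3=30-(-36)=66
r7=66*(-36)=-2376
r1=(-36)+30=-6
halt.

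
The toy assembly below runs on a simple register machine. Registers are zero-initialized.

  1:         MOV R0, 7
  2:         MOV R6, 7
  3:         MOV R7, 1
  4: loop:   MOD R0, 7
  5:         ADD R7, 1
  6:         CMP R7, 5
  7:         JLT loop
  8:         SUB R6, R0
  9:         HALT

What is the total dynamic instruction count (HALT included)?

21

after MOV R0, 7: R0=7
after MOV R6, 7: R6=7
after MOV R7, 1: R7=1
after MOD R0, 7: R0=7%7=0
after ADD R7, 1: R7=1+1=2
CMP R7, 5  (cmp 2,5)
JLT loop: taken
after MOD R0, 7: R0=0%7=0
after ADD R7, 1: R7=2+1=3
CMP R7, 5  (cmp 3,5)
JLT loop: taken
after MOD R0, 7: R0=0%7=0
after ADD R7, 1: R7=3+1=4
CMP R7, 5  (cmp 4,5)
JLT loop: taken
after MOD R0, 7: R0=0%7=0
after ADD R7, 1: R7=4+1=5
CMP R7, 5  (cmp 5,5)
JLT loop: not taken
after SUB R6, R0: R6=7-0=7
halt.
Total executed instructions: 21.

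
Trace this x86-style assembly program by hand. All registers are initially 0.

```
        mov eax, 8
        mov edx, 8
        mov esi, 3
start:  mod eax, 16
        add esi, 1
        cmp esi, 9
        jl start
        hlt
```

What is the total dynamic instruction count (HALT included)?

28

after mov eax, 8: eax=8
after mov edx, 8: edx=8
after mov esi, 3: esi=3
after mod eax, 16: eax=8%16=8
after add esi, 1: esi=3+1=4
cmp esi, 9  (cmp 4,9)
jl start: taken
after mod eax, 16: eax=8%16=8
after add esi, 1: esi=4+1=5
cmp esi, 9  (cmp 5,9)
jl start: taken
after mod eax, 16: eax=8%16=8
after add esi, 1: esi=5+1=6
cmp esi, 9  (cmp 6,9)
jl start: taken
after mod eax, 16: eax=8%16=8
after add esi, 1: esi=6+1=7
cmp esi, 9  (cmp 7,9)
jl start: taken
after mod eax, 16: eax=8%16=8
after add esi, 1: esi=7+1=8
cmp esi, 9  (cmp 8,9)
jl start: taken
after mod eax, 16: eax=8%16=8
after add esi, 1: esi=8+1=9
cmp esi, 9  (cmp 9,9)
jl start: not taken
halt.
Total executed instructions: 28.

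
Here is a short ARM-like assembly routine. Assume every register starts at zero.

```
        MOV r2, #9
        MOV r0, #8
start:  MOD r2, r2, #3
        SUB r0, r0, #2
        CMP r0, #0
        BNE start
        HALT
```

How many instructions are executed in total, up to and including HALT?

19

r2=9
r0=8
r2=9%3=0
r0=8-2=6
CMP r0, #0  (cmp 6,0)
BNE start: taken
r2=0%3=0
r0=6-2=4
CMP r0, #0  (cmp 4,0)
BNE start: taken
r2=0%3=0
r0=4-2=2
CMP r0, #0  (cmp 2,0)
BNE start: taken
r2=0%3=0
r0=2-2=0
CMP r0, #0  (cmp 0,0)
BNE start: not taken
halt.
Total executed instructions: 19.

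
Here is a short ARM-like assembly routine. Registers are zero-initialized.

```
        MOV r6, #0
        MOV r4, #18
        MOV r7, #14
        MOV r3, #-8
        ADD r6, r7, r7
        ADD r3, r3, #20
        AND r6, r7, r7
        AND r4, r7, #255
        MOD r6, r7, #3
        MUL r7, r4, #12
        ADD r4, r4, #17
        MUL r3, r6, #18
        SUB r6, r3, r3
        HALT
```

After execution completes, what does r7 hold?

168

MOV r6, #0 → r6=0
MOV r4, #18 → r4=18
MOV r7, #14 → r7=14
MOV r3, #-8 → r3=-8
ADD r6, r7, r7 → r6=14+14=28
ADD r3, r3, #20 → r3=(-8)+20=12
AND r6, r7, r7 → r6=14&14=14
AND r4, r7, #255 → r4=14&255=14
MOD r6, r7, #3 → r6=14%3=2
MUL r7, r4, #12 → r7=14*12=168
ADD r4, r4, #17 → r4=14+17=31
MUL r3, r6, #18 → r3=2*18=36
SUB r6, r3, r3 → r6=36-36=0
halt.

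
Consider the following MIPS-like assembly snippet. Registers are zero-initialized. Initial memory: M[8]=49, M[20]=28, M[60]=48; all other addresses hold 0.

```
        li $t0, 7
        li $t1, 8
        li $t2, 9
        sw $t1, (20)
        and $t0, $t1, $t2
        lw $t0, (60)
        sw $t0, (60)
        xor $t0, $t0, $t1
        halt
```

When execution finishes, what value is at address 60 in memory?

$t0=7
$t1=8
$t2=9
sw $t1, (20) → M[20]=8
$t0=8&9=8
$t0=M[60]=48
sw $t0, (60) → M[60]=48
$t0=48^8=56
halt.

48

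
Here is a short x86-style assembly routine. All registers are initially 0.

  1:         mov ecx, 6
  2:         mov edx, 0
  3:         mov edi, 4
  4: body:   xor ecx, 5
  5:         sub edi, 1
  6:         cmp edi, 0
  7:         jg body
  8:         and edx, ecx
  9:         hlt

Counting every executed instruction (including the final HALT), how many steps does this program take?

21

ecx=6
edx=0
edi=4
ecx=6^5=3
edi=4-1=3
cmp edi, 0  (cmp 3,0)
jg body: taken
ecx=3^5=6
edi=3-1=2
cmp edi, 0  (cmp 2,0)
jg body: taken
ecx=6^5=3
edi=2-1=1
cmp edi, 0  (cmp 1,0)
jg body: taken
ecx=3^5=6
edi=1-1=0
cmp edi, 0  (cmp 0,0)
jg body: not taken
edx=0&6=0
halt.
Total executed instructions: 21.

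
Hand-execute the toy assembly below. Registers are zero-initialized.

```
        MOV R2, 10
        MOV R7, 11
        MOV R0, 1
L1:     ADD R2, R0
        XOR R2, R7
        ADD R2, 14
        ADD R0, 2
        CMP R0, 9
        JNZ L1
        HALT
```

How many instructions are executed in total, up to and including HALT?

28

after MOV R2, 10: R2=10
after MOV R7, 11: R7=11
after MOV R0, 1: R0=1
after ADD R2, R0: R2=10+1=11
after XOR R2, R7: R2=11^11=0
after ADD R2, 14: R2=0+14=14
after ADD R0, 2: R0=1+2=3
CMP R0, 9  (cmp 3,9)
JNZ L1: taken
after ADD R2, R0: R2=14+3=17
after XOR R2, R7: R2=17^11=26
after ADD R2, 14: R2=26+14=40
after ADD R0, 2: R0=3+2=5
CMP R0, 9  (cmp 5,9)
JNZ L1: taken
after ADD R2, R0: R2=40+5=45
after XOR R2, R7: R2=45^11=38
after ADD R2, 14: R2=38+14=52
after ADD R0, 2: R0=5+2=7
CMP R0, 9  (cmp 7,9)
JNZ L1: taken
after ADD R2, R0: R2=52+7=59
after XOR R2, R7: R2=59^11=48
after ADD R2, 14: R2=48+14=62
after ADD R0, 2: R0=7+2=9
CMP R0, 9  (cmp 9,9)
JNZ L1: not taken
halt.
Total executed instructions: 28.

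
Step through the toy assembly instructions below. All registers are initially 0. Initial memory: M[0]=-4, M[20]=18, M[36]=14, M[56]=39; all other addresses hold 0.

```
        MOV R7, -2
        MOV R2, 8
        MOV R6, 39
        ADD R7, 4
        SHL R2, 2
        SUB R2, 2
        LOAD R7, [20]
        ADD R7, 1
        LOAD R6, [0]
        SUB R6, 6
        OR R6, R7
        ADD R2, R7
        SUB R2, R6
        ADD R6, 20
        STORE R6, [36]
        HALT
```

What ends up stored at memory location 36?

11

R7=-2
R2=8
R6=39
R7=(-2)+4=2
R2=8<<2=32
R2=32-2=30
R7=M[20]=18
R7=18+1=19
R6=M[0]=-4
R6=(-4)-6=-10
R6=(-10)|19=-9
R2=30+19=49
R2=49-(-9)=58
R6=(-9)+20=11
STORE R6, [36] → M[36]=11
halt.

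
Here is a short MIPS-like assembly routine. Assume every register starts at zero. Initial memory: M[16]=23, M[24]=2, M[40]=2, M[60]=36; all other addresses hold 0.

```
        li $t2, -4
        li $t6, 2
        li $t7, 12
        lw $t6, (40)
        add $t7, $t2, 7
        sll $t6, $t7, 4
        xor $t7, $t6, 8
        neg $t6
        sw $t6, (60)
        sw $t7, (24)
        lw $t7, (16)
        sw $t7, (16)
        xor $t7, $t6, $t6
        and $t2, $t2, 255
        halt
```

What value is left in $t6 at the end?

li $t2, -4 → $t2=-4
li $t6, 2 → $t6=2
li $t7, 12 → $t7=12
lw $t6, (40) → $t6=M[40]=2
add $t7, $t2, 7 → $t7=(-4)+7=3
sll $t6, $t7, 4 → $t6=3<<4=48
xor $t7, $t6, 8 → $t7=48^8=56
neg $t6 → $t6=-(48)=-48
sw $t6, (60) → M[60]=-48
sw $t7, (24) → M[24]=56
lw $t7, (16) → $t7=M[16]=23
sw $t7, (16) → M[16]=23
xor $t7, $t6, $t6 → $t7=(-48)^(-48)=0
and $t2, $t2, 255 → $t2=(-4)&255=252
halt.

-48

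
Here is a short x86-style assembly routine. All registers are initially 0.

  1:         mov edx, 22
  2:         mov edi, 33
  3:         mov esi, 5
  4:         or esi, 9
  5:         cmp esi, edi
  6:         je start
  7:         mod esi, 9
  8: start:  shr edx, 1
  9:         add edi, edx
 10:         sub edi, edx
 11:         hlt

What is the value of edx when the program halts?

edx=22
edi=33
esi=5
esi=5|9=13
cmp esi, edi  (cmp 13,33)
je start: not taken
esi=13%9=4
edx=22>>1=11
edi=33+11=44
edi=44-11=33
halt.

11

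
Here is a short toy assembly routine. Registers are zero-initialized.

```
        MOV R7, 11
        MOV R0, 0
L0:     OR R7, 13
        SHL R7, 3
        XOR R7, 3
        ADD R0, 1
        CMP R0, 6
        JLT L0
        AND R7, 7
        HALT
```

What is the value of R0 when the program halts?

6

MOV R7, 11 → R7=11
MOV R0, 0 → R0=0
OR R7, 13 → R7=11|13=15
SHL R7, 3 → R7=15<<3=120
XOR R7, 3 → R7=120^3=123
ADD R0, 1 → R0=0+1=1
CMP R0, 6  (cmp 1,6)
JLT L0: taken
OR R7, 13 → R7=123|13=127
SHL R7, 3 → R7=127<<3=1016
XOR R7, 3 → R7=1016^3=1019
ADD R0, 1 → R0=1+1=2
CMP R0, 6  (cmp 2,6)
JLT L0: taken
OR R7, 13 → R7=1019|13=1023
SHL R7, 3 → R7=1023<<3=8184
XOR R7, 3 → R7=8184^3=8187
ADD R0, 1 → R0=2+1=3
CMP R0, 6  (cmp 3,6)
JLT L0: taken
OR R7, 13 → R7=8187|13=8191
SHL R7, 3 → R7=8191<<3=65528
XOR R7, 3 → R7=65528^3=65531
ADD R0, 1 → R0=3+1=4
CMP R0, 6  (cmp 4,6)
JLT L0: taken
OR R7, 13 → R7=65531|13=65535
SHL R7, 3 → R7=65535<<3=524280
XOR R7, 3 → R7=524280^3=524283
ADD R0, 1 → R0=4+1=5
CMP R0, 6  (cmp 5,6)
JLT L0: taken
OR R7, 13 → R7=524283|13=524287
SHL R7, 3 → R7=524287<<3=4194296
XOR R7, 3 → R7=4194296^3=4194299
ADD R0, 1 → R0=5+1=6
CMP R0, 6  (cmp 6,6)
JLT L0: not taken
AND R7, 7 → R7=4194299&7=3
halt.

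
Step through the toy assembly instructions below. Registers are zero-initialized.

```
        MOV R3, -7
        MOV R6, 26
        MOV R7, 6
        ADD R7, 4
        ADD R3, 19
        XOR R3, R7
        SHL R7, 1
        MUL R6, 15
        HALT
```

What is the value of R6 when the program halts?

390

MOV R3, -7 → R3=-7
MOV R6, 26 → R6=26
MOV R7, 6 → R7=6
ADD R7, 4 → R7=6+4=10
ADD R3, 19 → R3=(-7)+19=12
XOR R3, R7 → R3=12^10=6
SHL R7, 1 → R7=10<<1=20
MUL R6, 15 → R6=26*15=390
halt.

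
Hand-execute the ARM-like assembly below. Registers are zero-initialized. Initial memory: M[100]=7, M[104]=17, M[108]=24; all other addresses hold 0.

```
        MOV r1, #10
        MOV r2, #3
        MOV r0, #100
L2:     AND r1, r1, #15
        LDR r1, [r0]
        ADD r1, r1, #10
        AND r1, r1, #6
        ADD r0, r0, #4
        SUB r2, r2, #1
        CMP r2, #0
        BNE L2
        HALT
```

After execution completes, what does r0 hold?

112

after MOV r1, #10: r1=10
after MOV r2, #3: r2=3
after MOV r0, #100: r0=100
after AND r1, r1, #15: r1=10&15=10
after LDR r1, [r0]: r1=M[100]=7
after ADD r1, r1, #10: r1=7+10=17
after AND r1, r1, #6: r1=17&6=0
after ADD r0, r0, #4: r0=100+4=104
after SUB r2, r2, #1: r2=3-1=2
CMP r2, #0  (cmp 2,0)
BNE L2: taken
after AND r1, r1, #15: r1=0&15=0
after LDR r1, [r0]: r1=M[104]=17
after ADD r1, r1, #10: r1=17+10=27
after AND r1, r1, #6: r1=27&6=2
after ADD r0, r0, #4: r0=104+4=108
after SUB r2, r2, #1: r2=2-1=1
CMP r2, #0  (cmp 1,0)
BNE L2: taken
after AND r1, r1, #15: r1=2&15=2
after LDR r1, [r0]: r1=M[108]=24
after ADD r1, r1, #10: r1=24+10=34
after AND r1, r1, #6: r1=34&6=2
after ADD r0, r0, #4: r0=108+4=112
after SUB r2, r2, #1: r2=1-1=0
CMP r2, #0  (cmp 0,0)
BNE L2: not taken
halt.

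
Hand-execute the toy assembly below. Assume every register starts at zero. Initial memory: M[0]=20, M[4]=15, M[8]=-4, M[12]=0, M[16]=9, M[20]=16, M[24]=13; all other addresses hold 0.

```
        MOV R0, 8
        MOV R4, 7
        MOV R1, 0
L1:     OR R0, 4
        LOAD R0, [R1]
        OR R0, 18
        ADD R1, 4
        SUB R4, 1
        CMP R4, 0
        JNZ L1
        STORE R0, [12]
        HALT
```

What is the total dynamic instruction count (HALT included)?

54

MOV R0, 8 → R0=8
MOV R4, 7 → R4=7
MOV R1, 0 → R1=0
OR R0, 4 → R0=8|4=12
LOAD R0, [R1] → R0=M[0]=20
OR R0, 18 → R0=20|18=22
ADD R1, 4 → R1=0+4=4
SUB R4, 1 → R4=7-1=6
CMP R4, 0  (cmp 6,0)
JNZ L1: taken
OR R0, 4 → R0=22|4=22
LOAD R0, [R1] → R0=M[4]=15
OR R0, 18 → R0=15|18=31
ADD R1, 4 → R1=4+4=8
SUB R4, 1 → R4=6-1=5
CMP R4, 0  (cmp 5,0)
JNZ L1: taken
OR R0, 4 → R0=31|4=31
LOAD R0, [R1] → R0=M[8]=-4
OR R0, 18 → R0=(-4)|18=-2
ADD R1, 4 → R1=8+4=12
SUB R4, 1 → R4=5-1=4
CMP R4, 0  (cmp 4,0)
JNZ L1: taken
OR R0, 4 → R0=(-2)|4=-2
LOAD R0, [R1] → R0=M[12]=0
OR R0, 18 → R0=0|18=18
ADD R1, 4 → R1=12+4=16
SUB R4, 1 → R4=4-1=3
CMP R4, 0  (cmp 3,0)
JNZ L1: taken
OR R0, 4 → R0=18|4=22
LOAD R0, [R1] → R0=M[16]=9
OR R0, 18 → R0=9|18=27
ADD R1, 4 → R1=16+4=20
SUB R4, 1 → R4=3-1=2
CMP R4, 0  (cmp 2,0)
JNZ L1: taken
OR R0, 4 → R0=27|4=31
LOAD R0, [R1] → R0=M[20]=16
OR R0, 18 → R0=16|18=18
ADD R1, 4 → R1=20+4=24
SUB R4, 1 → R4=2-1=1
CMP R4, 0  (cmp 1,0)
JNZ L1: taken
OR R0, 4 → R0=18|4=22
LOAD R0, [R1] → R0=M[24]=13
OR R0, 18 → R0=13|18=31
ADD R1, 4 → R1=24+4=28
SUB R4, 1 → R4=1-1=0
CMP R4, 0  (cmp 0,0)
JNZ L1: not taken
STORE R0, [12] → M[12]=31
halt.
Total executed instructions: 54.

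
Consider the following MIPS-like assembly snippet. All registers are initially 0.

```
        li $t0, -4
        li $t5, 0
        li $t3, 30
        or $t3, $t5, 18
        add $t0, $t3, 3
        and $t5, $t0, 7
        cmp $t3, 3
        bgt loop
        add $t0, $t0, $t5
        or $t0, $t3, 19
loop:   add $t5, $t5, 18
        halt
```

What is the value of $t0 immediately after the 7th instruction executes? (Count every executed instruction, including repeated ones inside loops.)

$t0=-4
$t5=0
$t3=30
$t3=0|18=18
$t0=18+3=21
$t5=21&7=5
cmp $t3, 3  (cmp 18,3)
After step 7: $t0 = 21.

21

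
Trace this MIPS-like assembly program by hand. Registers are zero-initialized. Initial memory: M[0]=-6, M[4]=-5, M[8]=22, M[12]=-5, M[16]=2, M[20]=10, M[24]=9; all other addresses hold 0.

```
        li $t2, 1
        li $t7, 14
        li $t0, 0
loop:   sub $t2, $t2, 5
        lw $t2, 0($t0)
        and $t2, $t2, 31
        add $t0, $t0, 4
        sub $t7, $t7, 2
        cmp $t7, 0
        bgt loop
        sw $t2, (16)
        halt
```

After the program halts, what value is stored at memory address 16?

9

li $t2, 1 → $t2=1
li $t7, 14 → $t7=14
li $t0, 0 → $t0=0
sub $t2, $t2, 5 → $t2=1-5=-4
lw $t2, 0($t0) → $t2=M[0]=-6
and $t2, $t2, 31 → $t2=(-6)&31=26
add $t0, $t0, 4 → $t0=0+4=4
sub $t7, $t7, 2 → $t7=14-2=12
cmp $t7, 0  (cmp 12,0)
bgt loop: taken
sub $t2, $t2, 5 → $t2=26-5=21
lw $t2, 0($t0) → $t2=M[4]=-5
and $t2, $t2, 31 → $t2=(-5)&31=27
add $t0, $t0, 4 → $t0=4+4=8
sub $t7, $t7, 2 → $t7=12-2=10
cmp $t7, 0  (cmp 10,0)
bgt loop: taken
sub $t2, $t2, 5 → $t2=27-5=22
lw $t2, 0($t0) → $t2=M[8]=22
and $t2, $t2, 31 → $t2=22&31=22
add $t0, $t0, 4 → $t0=8+4=12
sub $t7, $t7, 2 → $t7=10-2=8
cmp $t7, 0  (cmp 8,0)
bgt loop: taken
sub $t2, $t2, 5 → $t2=22-5=17
lw $t2, 0($t0) → $t2=M[12]=-5
and $t2, $t2, 31 → $t2=(-5)&31=27
add $t0, $t0, 4 → $t0=12+4=16
sub $t7, $t7, 2 → $t7=8-2=6
cmp $t7, 0  (cmp 6,0)
bgt loop: taken
sub $t2, $t2, 5 → $t2=27-5=22
lw $t2, 0($t0) → $t2=M[16]=2
and $t2, $t2, 31 → $t2=2&31=2
add $t0, $t0, 4 → $t0=16+4=20
sub $t7, $t7, 2 → $t7=6-2=4
cmp $t7, 0  (cmp 4,0)
bgt loop: taken
sub $t2, $t2, 5 → $t2=2-5=-3
lw $t2, 0($t0) → $t2=M[20]=10
and $t2, $t2, 31 → $t2=10&31=10
add $t0, $t0, 4 → $t0=20+4=24
sub $t7, $t7, 2 → $t7=4-2=2
cmp $t7, 0  (cmp 2,0)
bgt loop: taken
sub $t2, $t2, 5 → $t2=10-5=5
lw $t2, 0($t0) → $t2=M[24]=9
and $t2, $t2, 31 → $t2=9&31=9
add $t0, $t0, 4 → $t0=24+4=28
sub $t7, $t7, 2 → $t7=2-2=0
cmp $t7, 0  (cmp 0,0)
bgt loop: not taken
sw $t2, (16) → M[16]=9
halt.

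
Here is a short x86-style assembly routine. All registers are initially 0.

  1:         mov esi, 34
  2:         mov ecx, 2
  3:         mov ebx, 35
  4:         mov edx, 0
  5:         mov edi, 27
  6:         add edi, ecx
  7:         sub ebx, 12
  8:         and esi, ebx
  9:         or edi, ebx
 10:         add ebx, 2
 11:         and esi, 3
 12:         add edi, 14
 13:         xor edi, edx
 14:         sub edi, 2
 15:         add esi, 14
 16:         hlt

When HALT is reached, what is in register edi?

43

esi=34
ecx=2
ebx=35
edx=0
edi=27
edi=27+2=29
ebx=35-12=23
esi=34&23=2
edi=29|23=31
ebx=23+2=25
esi=2&3=2
edi=31+14=45
edi=45^0=45
edi=45-2=43
esi=2+14=16
halt.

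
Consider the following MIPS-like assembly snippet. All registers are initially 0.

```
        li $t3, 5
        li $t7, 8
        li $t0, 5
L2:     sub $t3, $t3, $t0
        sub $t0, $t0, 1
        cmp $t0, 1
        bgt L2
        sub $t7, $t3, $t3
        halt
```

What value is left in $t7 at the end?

after li $t3, 5: $t3=5
after li $t7, 8: $t7=8
after li $t0, 5: $t0=5
after sub $t3, $t3, $t0: $t3=5-5=0
after sub $t0, $t0, 1: $t0=5-1=4
cmp $t0, 1  (cmp 4,1)
bgt L2: taken
after sub $t3, $t3, $t0: $t3=0-4=-4
after sub $t0, $t0, 1: $t0=4-1=3
cmp $t0, 1  (cmp 3,1)
bgt L2: taken
after sub $t3, $t3, $t0: $t3=(-4)-3=-7
after sub $t0, $t0, 1: $t0=3-1=2
cmp $t0, 1  (cmp 2,1)
bgt L2: taken
after sub $t3, $t3, $t0: $t3=(-7)-2=-9
after sub $t0, $t0, 1: $t0=2-1=1
cmp $t0, 1  (cmp 1,1)
bgt L2: not taken
after sub $t7, $t3, $t3: $t7=(-9)-(-9)=0
halt.

0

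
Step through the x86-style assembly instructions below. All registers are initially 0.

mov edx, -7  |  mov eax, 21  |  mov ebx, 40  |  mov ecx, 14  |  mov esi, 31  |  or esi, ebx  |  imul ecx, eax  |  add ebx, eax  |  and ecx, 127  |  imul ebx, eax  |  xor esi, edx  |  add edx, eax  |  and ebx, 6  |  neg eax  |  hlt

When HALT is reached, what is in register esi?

-58

mov edx, -7 → edx=-7
mov eax, 21 → eax=21
mov ebx, 40 → ebx=40
mov ecx, 14 → ecx=14
mov esi, 31 → esi=31
or esi, ebx → esi=31|40=63
imul ecx, eax → ecx=14*21=294
add ebx, eax → ebx=40+21=61
and ecx, 127 → ecx=294&127=38
imul ebx, eax → ebx=61*21=1281
xor esi, edx → esi=63^(-7)=-58
add edx, eax → edx=(-7)+21=14
and ebx, 6 → ebx=1281&6=0
neg eax → eax=-(21)=-21
halt.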